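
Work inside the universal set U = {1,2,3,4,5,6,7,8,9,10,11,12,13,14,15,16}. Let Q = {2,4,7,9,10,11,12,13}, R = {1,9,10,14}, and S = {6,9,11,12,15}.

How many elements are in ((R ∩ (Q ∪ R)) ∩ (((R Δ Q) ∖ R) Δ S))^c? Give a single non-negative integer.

Q ∪ R = {1,2,4,7,9,10,11,12,13,14}
R ∩ (Q ∪ R) = {1,9,10,14}
R Δ Q = {1,2,4,7,11,12,13,14}
(R Δ Q) ∖ R = {2,4,7,11,12,13}
((R Δ Q) ∖ R) Δ S = {2,4,6,7,9,13,15}
(R ∩ (Q ∪ R)) ∩ (((R Δ Q) ∖ R) Δ S) = {9}
((R ∩ (Q ∪ R)) ∩ (((R Δ Q) ∖ R) Δ S))^c = {1,2,3,4,5,6,7,8,10,11,12,13,14,15,16}
|((R ∩ (Q ∪ R)) ∩ (((R Δ Q) ∖ R) Δ S))^c| = 15

15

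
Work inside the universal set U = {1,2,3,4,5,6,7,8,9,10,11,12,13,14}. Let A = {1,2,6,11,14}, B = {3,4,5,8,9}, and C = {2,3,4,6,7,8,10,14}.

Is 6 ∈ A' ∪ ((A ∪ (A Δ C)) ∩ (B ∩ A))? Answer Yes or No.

No

6 ∈ A, so 6 ∉ A'
6 ∈ A and 6 ∈ C, so 6 ∉ A Δ C
6 ∈ A and 6 ∉ (A Δ C), so 6 ∈ A ∪ (A Δ C)
6 ∉ B and 6 ∈ A, so 6 ∉ B ∩ A
6 ∈ (A ∪ (A Δ C)) and 6 ∉ (B ∩ A), so 6 ∉ (A ∪ (A Δ C)) ∩ (B ∩ A)
6 ∉ A' and 6 ∉ ((A ∪ (A Δ C)) ∩ (B ∩ A)), so 6 ∉ A' ∪ ((A ∪ (A Δ C)) ∩ (B ∩ A))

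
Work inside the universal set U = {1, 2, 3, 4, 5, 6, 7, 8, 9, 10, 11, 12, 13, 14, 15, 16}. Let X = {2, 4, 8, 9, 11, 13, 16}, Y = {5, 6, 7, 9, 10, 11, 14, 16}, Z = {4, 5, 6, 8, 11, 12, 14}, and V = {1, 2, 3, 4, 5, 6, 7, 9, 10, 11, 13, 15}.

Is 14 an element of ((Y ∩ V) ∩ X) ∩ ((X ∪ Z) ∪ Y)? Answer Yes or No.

No

14 ∈ Y and 14 ∉ V, so 14 ∉ Y ∩ V
14 ∉ (Y ∩ V) and 14 ∉ X, so 14 ∉ (Y ∩ V) ∩ X
14 ∉ X and 14 ∈ Z, so 14 ∈ X ∪ Z
14 ∈ (X ∪ Z) and 14 ∈ Y, so 14 ∈ (X ∪ Z) ∪ Y
14 ∉ ((Y ∩ V) ∩ X) and 14 ∈ ((X ∪ Z) ∪ Y), so 14 ∉ ((Y ∩ V) ∩ X) ∩ ((X ∪ Z) ∪ Y)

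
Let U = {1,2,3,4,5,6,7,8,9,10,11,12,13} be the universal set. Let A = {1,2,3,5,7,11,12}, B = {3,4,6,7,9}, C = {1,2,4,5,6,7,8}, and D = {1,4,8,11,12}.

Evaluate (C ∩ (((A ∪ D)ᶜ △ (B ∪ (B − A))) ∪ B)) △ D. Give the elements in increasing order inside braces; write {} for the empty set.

{1,6,7,8,11,12}

A ∪ D = {1,2,3,4,5,7,8,11,12}
(A ∪ D)ᶜ = {6,9,10,13}
B − A = {4,6,9}
B ∪ (B − A) = {3,4,6,7,9}
(A ∪ D)ᶜ △ (B ∪ (B − A)) = {3,4,7,10,13}
((A ∪ D)ᶜ △ (B ∪ (B − A))) ∪ B = {3,4,6,7,9,10,13}
C ∩ (((A ∪ D)ᶜ △ (B ∪ (B − A))) ∪ B) = {4,6,7}
(C ∩ (((A ∪ D)ᶜ △ (B ∪ (B − A))) ∪ B)) △ D = {1,6,7,8,11,12}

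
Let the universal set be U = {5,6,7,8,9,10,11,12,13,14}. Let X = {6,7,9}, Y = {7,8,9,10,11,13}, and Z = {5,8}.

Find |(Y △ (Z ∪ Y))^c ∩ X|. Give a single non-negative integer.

Z ∪ Y = {5,7,8,9,10,11,13}
Y △ (Z ∪ Y) = {5}
(Y △ (Z ∪ Y))^c = {6,7,8,9,10,11,12,13,14}
(Y △ (Z ∪ Y))^c ∩ X = {6,7,9}
|(Y △ (Z ∪ Y))^c ∩ X| = 3

3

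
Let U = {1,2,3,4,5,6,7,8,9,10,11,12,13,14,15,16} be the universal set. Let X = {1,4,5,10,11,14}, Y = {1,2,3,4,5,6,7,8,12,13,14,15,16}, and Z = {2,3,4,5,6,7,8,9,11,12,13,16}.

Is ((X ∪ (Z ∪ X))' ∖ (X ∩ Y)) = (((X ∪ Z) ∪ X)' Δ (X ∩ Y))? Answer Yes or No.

Z ∪ X = {1,2,3,4,5,6,7,8,9,10,11,12,13,14,16}
X ∪ (Z ∪ X) = {1,2,3,4,5,6,7,8,9,10,11,12,13,14,16}
(X ∪ (Z ∪ X))' = {15}
X ∩ Y = {1,4,5,14}
(X ∪ (Z ∪ X))' ∖ (X ∩ Y) = {15}
X ∪ Z = {1,2,3,4,5,6,7,8,9,10,11,12,13,14,16}
(X ∪ Z) ∪ X = {1,2,3,4,5,6,7,8,9,10,11,12,13,14,16}
((X ∪ Z) ∪ X)' = {15}
((X ∪ Z) ∪ X)' Δ (X ∩ Y) = {1,4,5,14,15}
1 ∈ ((X ∪ Z) ∪ X)' Δ (X ∩ Y) but 1 ∉ (X ∪ (Z ∪ X))' ∖ (X ∩ Y), so they differ.

No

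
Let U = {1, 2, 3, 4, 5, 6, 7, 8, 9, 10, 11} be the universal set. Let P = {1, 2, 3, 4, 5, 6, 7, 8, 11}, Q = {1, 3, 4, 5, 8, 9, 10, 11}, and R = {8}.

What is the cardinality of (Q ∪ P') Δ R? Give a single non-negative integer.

7

P' = {9, 10}
Q ∪ P' = {1, 3, 4, 5, 8, 9, 10, 11}
(Q ∪ P') Δ R = {1, 3, 4, 5, 9, 10, 11}
|(Q ∪ P') Δ R| = 7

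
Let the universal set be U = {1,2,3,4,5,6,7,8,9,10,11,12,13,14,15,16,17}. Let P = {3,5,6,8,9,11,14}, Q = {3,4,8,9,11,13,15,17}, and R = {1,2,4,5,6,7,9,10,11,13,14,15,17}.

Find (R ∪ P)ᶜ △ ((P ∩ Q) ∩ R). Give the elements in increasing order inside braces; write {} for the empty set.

R ∪ P = {1,2,3,4,5,6,7,8,9,10,11,13,14,15,17}
(R ∪ P)ᶜ = {12,16}
P ∩ Q = {3,8,9,11}
(P ∩ Q) ∩ R = {9,11}
(R ∪ P)ᶜ △ ((P ∩ Q) ∩ R) = {9,11,12,16}

{9,11,12,16}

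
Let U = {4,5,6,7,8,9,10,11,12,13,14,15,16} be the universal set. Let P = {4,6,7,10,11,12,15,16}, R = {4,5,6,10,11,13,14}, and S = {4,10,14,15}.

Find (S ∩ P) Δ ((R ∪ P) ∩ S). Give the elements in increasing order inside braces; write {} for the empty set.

{14}

S ∩ P = {4,10,15}
R ∪ P = {4,5,6,7,10,11,12,13,14,15,16}
(R ∪ P) ∩ S = {4,10,14,15}
(S ∩ P) Δ ((R ∪ P) ∩ S) = {14}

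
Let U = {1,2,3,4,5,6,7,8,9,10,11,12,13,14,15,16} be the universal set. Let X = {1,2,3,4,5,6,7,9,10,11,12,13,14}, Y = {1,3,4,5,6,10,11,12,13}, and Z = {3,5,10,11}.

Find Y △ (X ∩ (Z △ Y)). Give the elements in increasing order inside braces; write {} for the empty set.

{3,5,10,11}

Z △ Y = {1,4,6,12,13}
X ∩ (Z △ Y) = {1,4,6,12,13}
Y △ (X ∩ (Z △ Y)) = {3,5,10,11}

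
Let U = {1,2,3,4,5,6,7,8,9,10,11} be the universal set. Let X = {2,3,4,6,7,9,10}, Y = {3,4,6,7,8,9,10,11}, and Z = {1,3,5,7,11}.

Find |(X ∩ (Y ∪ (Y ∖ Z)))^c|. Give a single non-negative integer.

5

Y ∖ Z = {4,6,8,9,10}
Y ∪ (Y ∖ Z) = {3,4,6,7,8,9,10,11}
X ∩ (Y ∪ (Y ∖ Z)) = {3,4,6,7,9,10}
(X ∩ (Y ∪ (Y ∖ Z)))^c = {1,2,5,8,11}
|(X ∩ (Y ∪ (Y ∖ Z)))^c| = 5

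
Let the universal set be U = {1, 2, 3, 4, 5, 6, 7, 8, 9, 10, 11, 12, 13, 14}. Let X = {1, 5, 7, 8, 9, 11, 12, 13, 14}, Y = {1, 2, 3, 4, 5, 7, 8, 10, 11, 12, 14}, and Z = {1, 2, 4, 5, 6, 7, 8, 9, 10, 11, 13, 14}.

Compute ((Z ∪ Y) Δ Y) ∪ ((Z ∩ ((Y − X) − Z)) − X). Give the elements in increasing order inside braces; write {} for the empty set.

Z ∪ Y = {1, 2, 3, 4, 5, 6, 7, 8, 9, 10, 11, 12, 13, 14}
(Z ∪ Y) Δ Y = {6, 9, 13}
Y − X = {2, 3, 4, 10}
(Y − X) − Z = {3}
Z ∩ ((Y − X) − Z) = {}
(Z ∩ ((Y − X) − Z)) − X = {}
((Z ∪ Y) Δ Y) ∪ ((Z ∩ ((Y − X) − Z)) − X) = {6, 9, 13}

{6, 9, 13}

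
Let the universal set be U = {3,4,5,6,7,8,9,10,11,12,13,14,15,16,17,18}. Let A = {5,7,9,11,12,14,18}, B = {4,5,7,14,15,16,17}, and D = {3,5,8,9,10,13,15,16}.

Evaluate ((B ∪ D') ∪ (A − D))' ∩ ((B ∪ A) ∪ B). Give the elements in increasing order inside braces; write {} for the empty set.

D' = {4,6,7,11,12,14,17,18}
B ∪ D' = {4,5,6,7,11,12,14,15,16,17,18}
A − D = {7,11,12,14,18}
(B ∪ D') ∪ (A − D) = {4,5,6,7,11,12,14,15,16,17,18}
((B ∪ D') ∪ (A − D))' = {3,8,9,10,13}
B ∪ A = {4,5,7,9,11,12,14,15,16,17,18}
(B ∪ A) ∪ B = {4,5,7,9,11,12,14,15,16,17,18}
((B ∪ D') ∪ (A − D))' ∩ ((B ∪ A) ∪ B) = {9}

{9}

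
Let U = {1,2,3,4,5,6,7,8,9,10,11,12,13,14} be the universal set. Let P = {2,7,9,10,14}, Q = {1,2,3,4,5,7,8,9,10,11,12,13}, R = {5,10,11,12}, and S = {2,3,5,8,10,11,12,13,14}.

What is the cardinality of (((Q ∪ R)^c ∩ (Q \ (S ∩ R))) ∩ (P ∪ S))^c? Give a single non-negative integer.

Q ∪ R = {1,2,3,4,5,7,8,9,10,11,12,13}
(Q ∪ R)^c = {6,14}
S ∩ R = {5,10,11,12}
Q \ (S ∩ R) = {1,2,3,4,7,8,9,13}
(Q ∪ R)^c ∩ (Q \ (S ∩ R)) = {}
P ∪ S = {2,3,5,7,8,9,10,11,12,13,14}
((Q ∪ R)^c ∩ (Q \ (S ∩ R))) ∩ (P ∪ S) = {}
(((Q ∪ R)^c ∩ (Q \ (S ∩ R))) ∩ (P ∪ S))^c = {1,2,3,4,5,6,7,8,9,10,11,12,13,14}
|(((Q ∪ R)^c ∩ (Q \ (S ∩ R))) ∩ (P ∪ S))^c| = 14

14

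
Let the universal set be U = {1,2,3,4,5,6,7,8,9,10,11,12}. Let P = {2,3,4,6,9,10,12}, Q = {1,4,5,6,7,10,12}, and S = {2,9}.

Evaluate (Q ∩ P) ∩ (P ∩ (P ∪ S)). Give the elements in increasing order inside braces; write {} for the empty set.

{4,6,10,12}

Q ∩ P = {4,6,10,12}
P ∪ S = {2,3,4,6,9,10,12}
P ∩ (P ∪ S) = {2,3,4,6,9,10,12}
(Q ∩ P) ∩ (P ∩ (P ∪ S)) = {4,6,10,12}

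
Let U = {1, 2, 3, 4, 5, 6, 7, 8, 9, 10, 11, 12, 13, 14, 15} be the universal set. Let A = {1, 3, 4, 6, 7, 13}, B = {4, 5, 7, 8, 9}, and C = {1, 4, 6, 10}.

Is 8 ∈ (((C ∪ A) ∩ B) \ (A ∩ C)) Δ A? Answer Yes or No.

No

8 ∉ C and 8 ∉ A, so 8 ∉ C ∪ A
8 ∉ (C ∪ A) and 8 ∈ B, so 8 ∉ (C ∪ A) ∩ B
8 ∉ A and 8 ∉ C, so 8 ∉ A ∩ C
8 ∉ ((C ∪ A) ∩ B) and 8 ∉ (A ∩ C), so 8 ∉ ((C ∪ A) ∩ B) \ (A ∩ C)
8 ∉ (((C ∪ A) ∩ B) \ (A ∩ C)) and 8 ∉ A, so 8 ∉ (((C ∪ A) ∩ B) \ (A ∩ C)) Δ A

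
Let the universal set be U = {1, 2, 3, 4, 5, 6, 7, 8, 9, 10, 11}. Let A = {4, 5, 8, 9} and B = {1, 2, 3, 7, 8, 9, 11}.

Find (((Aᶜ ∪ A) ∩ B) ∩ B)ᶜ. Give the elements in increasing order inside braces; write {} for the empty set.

{4, 5, 6, 10}

Aᶜ = {1, 2, 3, 6, 7, 10, 11}
Aᶜ ∪ A = {1, 2, 3, 4, 5, 6, 7, 8, 9, 10, 11}
(Aᶜ ∪ A) ∩ B = {1, 2, 3, 7, 8, 9, 11}
((Aᶜ ∪ A) ∩ B) ∩ B = {1, 2, 3, 7, 8, 9, 11}
(((Aᶜ ∪ A) ∩ B) ∩ B)ᶜ = {4, 5, 6, 10}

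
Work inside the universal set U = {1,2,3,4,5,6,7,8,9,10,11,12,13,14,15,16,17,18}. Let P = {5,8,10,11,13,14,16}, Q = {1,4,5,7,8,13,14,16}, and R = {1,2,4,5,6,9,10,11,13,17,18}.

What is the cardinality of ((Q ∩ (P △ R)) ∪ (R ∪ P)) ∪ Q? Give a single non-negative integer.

P △ R = {1,2,4,6,8,9,14,16,17,18}
Q ∩ (P △ R) = {1,4,8,14,16}
R ∪ P = {1,2,4,5,6,8,9,10,11,13,14,16,17,18}
(Q ∩ (P △ R)) ∪ (R ∪ P) = {1,2,4,5,6,8,9,10,11,13,14,16,17,18}
((Q ∩ (P △ R)) ∪ (R ∪ P)) ∪ Q = {1,2,4,5,6,7,8,9,10,11,13,14,16,17,18}
|((Q ∩ (P △ R)) ∪ (R ∪ P)) ∪ Q| = 15

15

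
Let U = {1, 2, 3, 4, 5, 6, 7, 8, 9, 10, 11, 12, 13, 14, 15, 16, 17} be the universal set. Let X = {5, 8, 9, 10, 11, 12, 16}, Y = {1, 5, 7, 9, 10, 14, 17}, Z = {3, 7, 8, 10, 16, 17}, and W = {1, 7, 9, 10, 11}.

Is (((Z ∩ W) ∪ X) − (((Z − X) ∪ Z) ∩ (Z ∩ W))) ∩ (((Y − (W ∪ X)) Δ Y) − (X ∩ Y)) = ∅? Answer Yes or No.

Yes

Z ∩ W = {7, 10}
(Z ∩ W) ∪ X = {5, 7, 8, 9, 10, 11, 12, 16}
Z − X = {3, 7, 17}
(Z − X) ∪ Z = {3, 7, 8, 10, 16, 17}
((Z − X) ∪ Z) ∩ (Z ∩ W) = {7, 10}
((Z ∩ W) ∪ X) − (((Z − X) ∪ Z) ∩ (Z ∩ W)) = {5, 8, 9, 11, 12, 16}
W ∪ X = {1, 5, 7, 8, 9, 10, 11, 12, 16}
Y − (W ∪ X) = {14, 17}
(Y − (W ∪ X)) Δ Y = {1, 5, 7, 9, 10}
X ∩ Y = {5, 9, 10}
((Y − (W ∪ X)) Δ Y) − (X ∩ Y) = {1, 7}
{5, 8, 9, 11, 12, 16} and {1, 7} share no elements.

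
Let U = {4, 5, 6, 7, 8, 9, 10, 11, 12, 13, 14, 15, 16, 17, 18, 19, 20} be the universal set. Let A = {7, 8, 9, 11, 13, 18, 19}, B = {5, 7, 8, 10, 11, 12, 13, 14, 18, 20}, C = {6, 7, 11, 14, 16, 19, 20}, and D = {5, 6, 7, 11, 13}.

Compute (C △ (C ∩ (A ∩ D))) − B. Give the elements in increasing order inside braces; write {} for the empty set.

A ∩ D = {7, 11, 13}
C ∩ (A ∩ D) = {7, 11}
C △ (C ∩ (A ∩ D)) = {6, 14, 16, 19, 20}
(C △ (C ∩ (A ∩ D))) − B = {6, 16, 19}

{6, 16, 19}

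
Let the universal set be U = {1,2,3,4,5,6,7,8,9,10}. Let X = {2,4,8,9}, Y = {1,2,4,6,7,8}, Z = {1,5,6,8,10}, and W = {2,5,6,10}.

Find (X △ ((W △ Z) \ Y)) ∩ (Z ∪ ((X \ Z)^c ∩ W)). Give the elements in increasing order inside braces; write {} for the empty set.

{8}

W △ Z = {1,2,8}
(W △ Z) \ Y = {}
X △ ((W △ Z) \ Y) = {2,4,8,9}
X \ Z = {2,4,9}
(X \ Z)^c = {1,3,5,6,7,8,10}
(X \ Z)^c ∩ W = {5,6,10}
Z ∪ ((X \ Z)^c ∩ W) = {1,5,6,8,10}
(X △ ((W △ Z) \ Y)) ∩ (Z ∪ ((X \ Z)^c ∩ W)) = {8}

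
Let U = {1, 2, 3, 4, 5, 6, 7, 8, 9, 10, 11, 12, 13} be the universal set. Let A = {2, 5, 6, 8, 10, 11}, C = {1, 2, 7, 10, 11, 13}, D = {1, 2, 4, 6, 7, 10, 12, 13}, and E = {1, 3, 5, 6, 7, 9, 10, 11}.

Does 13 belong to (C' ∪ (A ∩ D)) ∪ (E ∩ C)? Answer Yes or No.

13 ∈ C, so 13 ∉ C'
13 ∉ A and 13 ∈ D, so 13 ∉ A ∩ D
13 ∉ C' and 13 ∉ (A ∩ D), so 13 ∉ C' ∪ (A ∩ D)
13 ∉ E and 13 ∈ C, so 13 ∉ E ∩ C
13 ∉ (C' ∪ (A ∩ D)) and 13 ∉ (E ∩ C), so 13 ∉ (C' ∪ (A ∩ D)) ∪ (E ∩ C)

No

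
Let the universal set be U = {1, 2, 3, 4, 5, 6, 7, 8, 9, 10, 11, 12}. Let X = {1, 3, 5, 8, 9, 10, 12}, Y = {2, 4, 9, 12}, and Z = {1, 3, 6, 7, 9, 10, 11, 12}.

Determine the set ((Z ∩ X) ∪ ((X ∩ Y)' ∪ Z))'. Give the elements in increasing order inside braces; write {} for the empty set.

Z ∩ X = {1, 3, 9, 10, 12}
X ∩ Y = {9, 12}
(X ∩ Y)' = {1, 2, 3, 4, 5, 6, 7, 8, 10, 11}
(X ∩ Y)' ∪ Z = {1, 2, 3, 4, 5, 6, 7, 8, 9, 10, 11, 12}
(Z ∩ X) ∪ ((X ∩ Y)' ∪ Z) = {1, 2, 3, 4, 5, 6, 7, 8, 9, 10, 11, 12}
((Z ∩ X) ∪ ((X ∩ Y)' ∪ Z))' = {}

{}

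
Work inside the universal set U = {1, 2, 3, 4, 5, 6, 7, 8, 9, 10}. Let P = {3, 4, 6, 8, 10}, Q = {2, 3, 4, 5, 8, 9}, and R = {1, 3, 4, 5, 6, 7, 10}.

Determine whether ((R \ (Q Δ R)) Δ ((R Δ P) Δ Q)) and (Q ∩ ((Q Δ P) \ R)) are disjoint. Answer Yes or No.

Q Δ R = {1, 2, 6, 7, 8, 9, 10}
R \ (Q Δ R) = {3, 4, 5}
R Δ P = {1, 5, 7, 8}
(R Δ P) Δ Q = {1, 2, 3, 4, 7, 9}
(R \ (Q Δ R)) Δ ((R Δ P) Δ Q) = {1, 2, 5, 7, 9}
Q Δ P = {2, 5, 6, 9, 10}
(Q Δ P) \ R = {2, 9}
Q ∩ ((Q Δ P) \ R) = {2, 9}
2 lies in both, so they are not disjoint.

No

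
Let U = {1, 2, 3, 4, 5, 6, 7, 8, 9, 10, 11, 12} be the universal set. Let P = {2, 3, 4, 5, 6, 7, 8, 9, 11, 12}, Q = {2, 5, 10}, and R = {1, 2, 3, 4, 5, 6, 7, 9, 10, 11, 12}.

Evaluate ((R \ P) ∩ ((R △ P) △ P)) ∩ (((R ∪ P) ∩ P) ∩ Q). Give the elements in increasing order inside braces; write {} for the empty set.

{}

R \ P = {1, 10}
R △ P = {1, 8, 10}
(R △ P) △ P = {1, 2, 3, 4, 5, 6, 7, 9, 10, 11, 12}
(R \ P) ∩ ((R △ P) △ P) = {1, 10}
R ∪ P = {1, 2, 3, 4, 5, 6, 7, 8, 9, 10, 11, 12}
(R ∪ P) ∩ P = {2, 3, 4, 5, 6, 7, 8, 9, 11, 12}
((R ∪ P) ∩ P) ∩ Q = {2, 5}
((R \ P) ∩ ((R △ P) △ P)) ∩ (((R ∪ P) ∩ P) ∩ Q) = {}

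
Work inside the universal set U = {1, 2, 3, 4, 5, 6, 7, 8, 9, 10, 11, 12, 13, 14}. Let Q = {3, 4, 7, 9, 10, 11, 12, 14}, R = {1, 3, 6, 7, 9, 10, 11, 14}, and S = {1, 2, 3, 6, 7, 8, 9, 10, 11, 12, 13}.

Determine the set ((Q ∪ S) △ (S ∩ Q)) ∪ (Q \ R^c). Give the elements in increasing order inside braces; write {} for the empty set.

{1, 2, 3, 4, 6, 7, 8, 9, 10, 11, 13, 14}

Q ∪ S = {1, 2, 3, 4, 6, 7, 8, 9, 10, 11, 12, 13, 14}
S ∩ Q = {3, 7, 9, 10, 11, 12}
(Q ∪ S) △ (S ∩ Q) = {1, 2, 4, 6, 8, 13, 14}
R^c = {2, 4, 5, 8, 12, 13}
Q \ R^c = {3, 7, 9, 10, 11, 14}
((Q ∪ S) △ (S ∩ Q)) ∪ (Q \ R^c) = {1, 2, 3, 4, 6, 7, 8, 9, 10, 11, 13, 14}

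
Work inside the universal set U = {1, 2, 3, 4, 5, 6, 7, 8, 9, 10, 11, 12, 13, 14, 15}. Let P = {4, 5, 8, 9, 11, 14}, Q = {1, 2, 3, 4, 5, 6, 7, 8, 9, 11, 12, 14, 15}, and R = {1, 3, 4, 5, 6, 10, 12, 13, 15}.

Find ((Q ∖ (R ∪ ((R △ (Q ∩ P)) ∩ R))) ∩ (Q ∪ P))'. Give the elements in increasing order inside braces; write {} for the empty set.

{1, 3, 4, 5, 6, 10, 12, 13, 15}

Q ∩ P = {4, 5, 8, 9, 11, 14}
R △ (Q ∩ P) = {1, 3, 6, 8, 9, 10, 11, 12, 13, 14, 15}
(R △ (Q ∩ P)) ∩ R = {1, 3, 6, 10, 12, 13, 15}
R ∪ ((R △ (Q ∩ P)) ∩ R) = {1, 3, 4, 5, 6, 10, 12, 13, 15}
Q ∖ (R ∪ ((R △ (Q ∩ P)) ∩ R)) = {2, 7, 8, 9, 11, 14}
Q ∪ P = {1, 2, 3, 4, 5, 6, 7, 8, 9, 11, 12, 14, 15}
(Q ∖ (R ∪ ((R △ (Q ∩ P)) ∩ R))) ∩ (Q ∪ P) = {2, 7, 8, 9, 11, 14}
((Q ∖ (R ∪ ((R △ (Q ∩ P)) ∩ R))) ∩ (Q ∪ P))' = {1, 3, 4, 5, 6, 10, 12, 13, 15}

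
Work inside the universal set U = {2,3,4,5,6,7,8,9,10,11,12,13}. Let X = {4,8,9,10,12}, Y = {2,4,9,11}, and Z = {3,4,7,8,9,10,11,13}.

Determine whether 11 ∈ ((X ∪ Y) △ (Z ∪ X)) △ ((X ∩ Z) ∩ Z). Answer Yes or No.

No

11 ∉ X and 11 ∈ Y, so 11 ∈ X ∪ Y
11 ∈ Z and 11 ∉ X, so 11 ∈ Z ∪ X
11 ∈ (X ∪ Y) and 11 ∈ (Z ∪ X), so 11 ∉ (X ∪ Y) △ (Z ∪ X)
11 ∉ X and 11 ∈ Z, so 11 ∉ X ∩ Z
11 ∉ (X ∩ Z) and 11 ∈ Z, so 11 ∉ (X ∩ Z) ∩ Z
11 ∉ ((X ∪ Y) △ (Z ∪ X)) and 11 ∉ ((X ∩ Z) ∩ Z), so 11 ∉ ((X ∪ Y) △ (Z ∪ X)) △ ((X ∩ Z) ∩ Z)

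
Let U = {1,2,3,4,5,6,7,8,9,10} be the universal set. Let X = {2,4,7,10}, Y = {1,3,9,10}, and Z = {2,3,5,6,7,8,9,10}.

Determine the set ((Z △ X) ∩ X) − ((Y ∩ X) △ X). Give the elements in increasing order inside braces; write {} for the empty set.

{}

Z △ X = {3,4,5,6,8,9}
(Z △ X) ∩ X = {4}
Y ∩ X = {10}
(Y ∩ X) △ X = {2,4,7}
((Z △ X) ∩ X) − ((Y ∩ X) △ X) = {}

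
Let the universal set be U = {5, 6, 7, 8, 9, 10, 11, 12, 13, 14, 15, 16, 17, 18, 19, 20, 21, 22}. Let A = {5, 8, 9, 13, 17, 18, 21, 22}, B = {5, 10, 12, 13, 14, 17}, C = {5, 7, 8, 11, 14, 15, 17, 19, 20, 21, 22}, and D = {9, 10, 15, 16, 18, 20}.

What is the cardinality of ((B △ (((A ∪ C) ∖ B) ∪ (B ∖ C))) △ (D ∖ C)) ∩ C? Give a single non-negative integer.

A ∪ C = {5, 7, 8, 9, 11, 13, 14, 15, 17, 18, 19, 20, 21, 22}
(A ∪ C) ∖ B = {7, 8, 9, 11, 15, 18, 19, 20, 21, 22}
B ∖ C = {10, 12, 13}
((A ∪ C) ∖ B) ∪ (B ∖ C) = {7, 8, 9, 10, 11, 12, 13, 15, 18, 19, 20, 21, 22}
B △ (((A ∪ C) ∖ B) ∪ (B ∖ C)) = {5, 7, 8, 9, 11, 14, 15, 17, 18, 19, 20, 21, 22}
D ∖ C = {9, 10, 16, 18}
(B △ (((A ∪ C) ∖ B) ∪ (B ∖ C))) △ (D ∖ C) = {5, 7, 8, 10, 11, 14, 15, 16, 17, 19, 20, 21, 22}
((B △ (((A ∪ C) ∖ B) ∪ (B ∖ C))) △ (D ∖ C)) ∩ C = {5, 7, 8, 11, 14, 15, 17, 19, 20, 21, 22}
|((B △ (((A ∪ C) ∖ B) ∪ (B ∖ C))) △ (D ∖ C)) ∩ C| = 11

11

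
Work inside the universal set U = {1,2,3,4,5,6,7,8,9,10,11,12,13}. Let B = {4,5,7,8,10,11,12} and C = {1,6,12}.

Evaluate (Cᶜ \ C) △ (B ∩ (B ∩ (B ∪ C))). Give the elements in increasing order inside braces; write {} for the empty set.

{2,3,9,12,13}

Cᶜ = {2,3,4,5,7,8,9,10,11,13}
Cᶜ \ C = {2,3,4,5,7,8,9,10,11,13}
B ∪ C = {1,4,5,6,7,8,10,11,12}
B ∩ (B ∪ C) = {4,5,7,8,10,11,12}
B ∩ (B ∩ (B ∪ C)) = {4,5,7,8,10,11,12}
(Cᶜ \ C) △ (B ∩ (B ∩ (B ∪ C))) = {2,3,9,12,13}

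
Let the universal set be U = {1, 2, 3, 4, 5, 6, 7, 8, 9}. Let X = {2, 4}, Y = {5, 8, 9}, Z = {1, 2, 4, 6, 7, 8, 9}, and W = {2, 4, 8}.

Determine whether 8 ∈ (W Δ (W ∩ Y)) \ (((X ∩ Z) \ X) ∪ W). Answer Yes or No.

8 ∈ W and 8 ∈ Y, so 8 ∈ W ∩ Y
8 ∈ W and 8 ∈ (W ∩ Y), so 8 ∉ W Δ (W ∩ Y)
8 ∉ X and 8 ∈ Z, so 8 ∉ X ∩ Z
8 ∉ (X ∩ Z) and 8 ∉ X, so 8 ∉ (X ∩ Z) \ X
8 ∉ ((X ∩ Z) \ X) and 8 ∈ W, so 8 ∈ ((X ∩ Z) \ X) ∪ W
8 ∉ (W Δ (W ∩ Y)) and 8 ∈ (((X ∩ Z) \ X) ∪ W), so 8 ∉ (W Δ (W ∩ Y)) \ (((X ∩ Z) \ X) ∪ W)

No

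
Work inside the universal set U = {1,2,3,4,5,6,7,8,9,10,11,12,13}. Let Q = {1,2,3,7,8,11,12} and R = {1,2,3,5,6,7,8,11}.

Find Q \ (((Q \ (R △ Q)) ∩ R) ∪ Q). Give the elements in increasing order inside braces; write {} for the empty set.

R △ Q = {5,6,12}
Q \ (R △ Q) = {1,2,3,7,8,11}
(Q \ (R △ Q)) ∩ R = {1,2,3,7,8,11}
((Q \ (R △ Q)) ∩ R) ∪ Q = {1,2,3,7,8,11,12}
Q \ (((Q \ (R △ Q)) ∩ R) ∪ Q) = {}

{}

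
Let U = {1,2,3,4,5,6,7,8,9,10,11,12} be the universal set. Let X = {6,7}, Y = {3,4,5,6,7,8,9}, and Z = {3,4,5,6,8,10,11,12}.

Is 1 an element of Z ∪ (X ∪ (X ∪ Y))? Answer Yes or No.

No

1 ∉ X and 1 ∉ Y, so 1 ∉ X ∪ Y
1 ∉ X and 1 ∉ (X ∪ Y), so 1 ∉ X ∪ (X ∪ Y)
1 ∉ Z and 1 ∉ (X ∪ (X ∪ Y)), so 1 ∉ Z ∪ (X ∪ (X ∪ Y))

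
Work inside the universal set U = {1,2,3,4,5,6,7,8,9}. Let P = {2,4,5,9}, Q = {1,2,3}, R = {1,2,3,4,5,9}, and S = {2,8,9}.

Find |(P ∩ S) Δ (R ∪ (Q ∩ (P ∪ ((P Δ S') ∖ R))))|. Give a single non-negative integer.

4

P ∩ S = {2,9}
S' = {1,3,4,5,6,7}
P Δ S' = {1,2,3,6,7,9}
(P Δ S') ∖ R = {6,7}
P ∪ ((P Δ S') ∖ R) = {2,4,5,6,7,9}
Q ∩ (P ∪ ((P Δ S') ∖ R)) = {2}
R ∪ (Q ∩ (P ∪ ((P Δ S') ∖ R))) = {1,2,3,4,5,9}
(P ∩ S) Δ (R ∪ (Q ∩ (P ∪ ((P Δ S') ∖ R)))) = {1,3,4,5}
|(P ∩ S) Δ (R ∪ (Q ∩ (P ∪ ((P Δ S') ∖ R))))| = 4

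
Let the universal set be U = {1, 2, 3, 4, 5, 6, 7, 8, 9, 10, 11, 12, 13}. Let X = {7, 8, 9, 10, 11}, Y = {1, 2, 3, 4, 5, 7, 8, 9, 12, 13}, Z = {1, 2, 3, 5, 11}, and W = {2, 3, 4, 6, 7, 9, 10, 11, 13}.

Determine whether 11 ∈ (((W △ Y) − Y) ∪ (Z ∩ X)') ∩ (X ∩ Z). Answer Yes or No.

Yes

11 ∈ W and 11 ∉ Y, so 11 ∈ W △ Y
11 ∈ (W △ Y) and 11 ∉ Y, so 11 ∈ (W △ Y) − Y
11 ∈ Z and 11 ∈ X, so 11 ∈ Z ∩ X
11 ∉ (Z ∩ X)' since 11 ∈ (Z ∩ X)
11 ∈ ((W △ Y) − Y) and 11 ∉ (Z ∩ X)', so 11 ∈ ((W △ Y) − Y) ∪ (Z ∩ X)'
11 ∈ X and 11 ∈ Z, so 11 ∈ X ∩ Z
11 ∈ (((W △ Y) − Y) ∪ (Z ∩ X)') and 11 ∈ (X ∩ Z), so 11 ∈ (((W △ Y) − Y) ∪ (Z ∩ X)') ∩ (X ∩ Z)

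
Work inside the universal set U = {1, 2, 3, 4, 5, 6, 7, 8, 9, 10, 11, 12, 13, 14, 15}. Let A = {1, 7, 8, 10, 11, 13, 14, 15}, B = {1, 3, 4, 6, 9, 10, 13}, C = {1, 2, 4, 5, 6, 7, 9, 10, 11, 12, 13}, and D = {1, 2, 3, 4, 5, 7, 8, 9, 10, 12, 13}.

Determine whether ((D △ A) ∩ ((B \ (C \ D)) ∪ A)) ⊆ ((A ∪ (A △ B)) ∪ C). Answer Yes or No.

Yes

D △ A = {2, 3, 4, 5, 9, 11, 12, 14, 15}
C \ D = {6, 11}
B \ (C \ D) = {1, 3, 4, 9, 10, 13}
(B \ (C \ D)) ∪ A = {1, 3, 4, 7, 8, 9, 10, 11, 13, 14, 15}
(D △ A) ∩ ((B \ (C \ D)) ∪ A) = {3, 4, 9, 11, 14, 15}
A △ B = {3, 4, 6, 7, 8, 9, 11, 14, 15}
A ∪ (A △ B) = {1, 3, 4, 6, 7, 8, 9, 10, 11, 13, 14, 15}
(A ∪ (A △ B)) ∪ C = {1, 2, 3, 4, 5, 6, 7, 8, 9, 10, 11, 12, 13, 14, 15}
Every element of {3, 4, 9, 11, 14, 15} is in {1, 2, 3, 4, 5, 6, 7, 8, 9, 10, 11, 12, 13, 14, 15}, so (D △ A) ∩ ((B \ (C \ D)) ∪ A) ⊆ (A ∪ (A △ B)) ∪ C.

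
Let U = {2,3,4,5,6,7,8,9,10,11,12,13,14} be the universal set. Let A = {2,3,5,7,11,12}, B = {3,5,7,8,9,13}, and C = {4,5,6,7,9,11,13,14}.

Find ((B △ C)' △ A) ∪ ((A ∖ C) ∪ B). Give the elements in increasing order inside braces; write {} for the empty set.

{2,3,5,7,8,9,10,11,12,13}

B △ C = {3,4,6,8,11,14}
(B △ C)' = {2,5,7,9,10,12,13}
(B △ C)' △ A = {3,9,10,11,13}
A ∖ C = {2,3,12}
(A ∖ C) ∪ B = {2,3,5,7,8,9,12,13}
((B △ C)' △ A) ∪ ((A ∖ C) ∪ B) = {2,3,5,7,8,9,10,11,12,13}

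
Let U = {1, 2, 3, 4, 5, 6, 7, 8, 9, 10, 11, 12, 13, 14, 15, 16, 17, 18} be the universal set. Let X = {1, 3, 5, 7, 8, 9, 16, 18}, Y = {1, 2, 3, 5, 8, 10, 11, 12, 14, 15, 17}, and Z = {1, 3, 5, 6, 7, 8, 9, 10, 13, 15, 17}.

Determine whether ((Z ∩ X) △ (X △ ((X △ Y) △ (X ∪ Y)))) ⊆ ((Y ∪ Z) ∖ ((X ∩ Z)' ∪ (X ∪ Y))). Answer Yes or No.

Z ∩ X = {1, 3, 5, 7, 8, 9}
X △ Y = {2, 7, 9, 10, 11, 12, 14, 15, 16, 17, 18}
X ∪ Y = {1, 2, 3, 5, 7, 8, 9, 10, 11, 12, 14, 15, 16, 17, 18}
(X △ Y) △ (X ∪ Y) = {1, 3, 5, 8}
X △ ((X △ Y) △ (X ∪ Y)) = {7, 9, 16, 18}
(Z ∩ X) △ (X △ ((X △ Y) △ (X ∪ Y))) = {1, 3, 5, 8, 16, 18}
Y ∪ Z = {1, 2, 3, 5, 6, 7, 8, 9, 10, 11, 12, 13, 14, 15, 17}
X ∩ Z = {1, 3, 5, 7, 8, 9}
(X ∩ Z)' = {2, 4, 6, 10, 11, 12, 13, 14, 15, 16, 17, 18}
(X ∩ Z)' ∪ (X ∪ Y) = {1, 2, 3, 4, 5, 6, 7, 8, 9, 10, 11, 12, 13, 14, 15, 16, 17, 18}
(Y ∪ Z) ∖ ((X ∩ Z)' ∪ (X ∪ Y)) = {}
1 ∈ (Z ∩ X) △ (X △ ((X △ Y) △ (X ∪ Y))) but 1 ∉ (Y ∪ Z) ∖ ((X ∩ Z)' ∪ (X ∪ Y)), so the inclusion fails.

No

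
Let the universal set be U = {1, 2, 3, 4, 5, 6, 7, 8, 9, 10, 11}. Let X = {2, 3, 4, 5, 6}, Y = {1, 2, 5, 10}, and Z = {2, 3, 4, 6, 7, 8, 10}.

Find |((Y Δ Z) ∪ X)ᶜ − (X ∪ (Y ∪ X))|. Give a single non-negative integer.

Y Δ Z = {1, 3, 4, 5, 6, 7, 8}
(Y Δ Z) ∪ X = {1, 2, 3, 4, 5, 6, 7, 8}
((Y Δ Z) ∪ X)ᶜ = {9, 10, 11}
Y ∪ X = {1, 2, 3, 4, 5, 6, 10}
X ∪ (Y ∪ X) = {1, 2, 3, 4, 5, 6, 10}
((Y Δ Z) ∪ X)ᶜ − (X ∪ (Y ∪ X)) = {9, 11}
|((Y Δ Z) ∪ X)ᶜ − (X ∪ (Y ∪ X))| = 2

2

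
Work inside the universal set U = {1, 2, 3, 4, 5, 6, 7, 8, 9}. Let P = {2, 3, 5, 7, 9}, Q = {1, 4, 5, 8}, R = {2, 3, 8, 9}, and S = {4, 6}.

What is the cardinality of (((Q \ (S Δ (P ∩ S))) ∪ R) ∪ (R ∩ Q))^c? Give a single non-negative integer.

3

P ∩ S = {}
S Δ (P ∩ S) = {4, 6}
Q \ (S Δ (P ∩ S)) = {1, 5, 8}
(Q \ (S Δ (P ∩ S))) ∪ R = {1, 2, 3, 5, 8, 9}
R ∩ Q = {8}
((Q \ (S Δ (P ∩ S))) ∪ R) ∪ (R ∩ Q) = {1, 2, 3, 5, 8, 9}
(((Q \ (S Δ (P ∩ S))) ∪ R) ∪ (R ∩ Q))^c = {4, 6, 7}
|(((Q \ (S Δ (P ∩ S))) ∪ R) ∪ (R ∩ Q))^c| = 3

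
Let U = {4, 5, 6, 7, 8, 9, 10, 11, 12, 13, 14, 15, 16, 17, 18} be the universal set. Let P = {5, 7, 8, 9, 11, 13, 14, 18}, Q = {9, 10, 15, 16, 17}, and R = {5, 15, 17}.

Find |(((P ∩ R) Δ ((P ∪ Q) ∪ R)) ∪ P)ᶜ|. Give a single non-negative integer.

P ∩ R = {5}
P ∪ Q = {5, 7, 8, 9, 10, 11, 13, 14, 15, 16, 17, 18}
(P ∪ Q) ∪ R = {5, 7, 8, 9, 10, 11, 13, 14, 15, 16, 17, 18}
(P ∩ R) Δ ((P ∪ Q) ∪ R) = {7, 8, 9, 10, 11, 13, 14, 15, 16, 17, 18}
((P ∩ R) Δ ((P ∪ Q) ∪ R)) ∪ P = {5, 7, 8, 9, 10, 11, 13, 14, 15, 16, 17, 18}
(((P ∩ R) Δ ((P ∪ Q) ∪ R)) ∪ P)ᶜ = {4, 6, 12}
|(((P ∩ R) Δ ((P ∪ Q) ∪ R)) ∪ P)ᶜ| = 3

3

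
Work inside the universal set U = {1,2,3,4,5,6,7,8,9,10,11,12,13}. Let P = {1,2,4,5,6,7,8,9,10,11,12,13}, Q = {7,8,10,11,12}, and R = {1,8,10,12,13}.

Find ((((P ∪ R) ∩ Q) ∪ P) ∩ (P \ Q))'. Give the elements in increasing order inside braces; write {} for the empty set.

P ∪ R = {1,2,4,5,6,7,8,9,10,11,12,13}
(P ∪ R) ∩ Q = {7,8,10,11,12}
((P ∪ R) ∩ Q) ∪ P = {1,2,4,5,6,7,8,9,10,11,12,13}
P \ Q = {1,2,4,5,6,9,13}
(((P ∪ R) ∩ Q) ∪ P) ∩ (P \ Q) = {1,2,4,5,6,9,13}
((((P ∪ R) ∩ Q) ∪ P) ∩ (P \ Q))' = {3,7,8,10,11,12}

{3,7,8,10,11,12}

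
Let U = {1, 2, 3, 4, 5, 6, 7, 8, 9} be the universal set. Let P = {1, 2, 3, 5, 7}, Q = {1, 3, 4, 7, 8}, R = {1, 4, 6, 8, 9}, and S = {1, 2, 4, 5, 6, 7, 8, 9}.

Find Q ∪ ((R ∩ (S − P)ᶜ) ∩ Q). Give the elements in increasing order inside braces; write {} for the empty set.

{1, 3, 4, 7, 8}

S − P = {4, 6, 8, 9}
(S − P)ᶜ = {1, 2, 3, 5, 7}
R ∩ (S − P)ᶜ = {1}
(R ∩ (S − P)ᶜ) ∩ Q = {1}
Q ∪ ((R ∩ (S − P)ᶜ) ∩ Q) = {1, 3, 4, 7, 8}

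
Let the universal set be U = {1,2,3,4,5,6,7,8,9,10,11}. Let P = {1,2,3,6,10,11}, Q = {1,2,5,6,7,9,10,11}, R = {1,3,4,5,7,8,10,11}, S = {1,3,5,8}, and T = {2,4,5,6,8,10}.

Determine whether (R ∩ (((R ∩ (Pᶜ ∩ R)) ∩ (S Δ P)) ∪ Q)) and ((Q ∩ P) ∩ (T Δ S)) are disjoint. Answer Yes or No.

No

Pᶜ = {4,5,7,8,9}
Pᶜ ∩ R = {4,5,7,8}
R ∩ (Pᶜ ∩ R) = {4,5,7,8}
S Δ P = {2,5,6,8,10,11}
(R ∩ (Pᶜ ∩ R)) ∩ (S Δ P) = {5,8}
((R ∩ (Pᶜ ∩ R)) ∩ (S Δ P)) ∪ Q = {1,2,5,6,7,8,9,10,11}
R ∩ (((R ∩ (Pᶜ ∩ R)) ∩ (S Δ P)) ∪ Q) = {1,5,7,8,10,11}
Q ∩ P = {1,2,6,10,11}
T Δ S = {1,2,3,4,6,10}
(Q ∩ P) ∩ (T Δ S) = {1,2,6,10}
1 lies in both, so they are not disjoint.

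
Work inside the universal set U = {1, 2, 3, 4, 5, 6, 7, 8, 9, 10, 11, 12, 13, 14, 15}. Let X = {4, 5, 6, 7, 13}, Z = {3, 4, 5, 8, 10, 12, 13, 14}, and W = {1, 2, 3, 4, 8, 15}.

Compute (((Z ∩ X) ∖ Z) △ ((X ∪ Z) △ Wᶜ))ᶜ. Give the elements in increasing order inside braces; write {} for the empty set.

{1, 2, 5, 6, 7, 10, 12, 13, 14, 15}

Z ∩ X = {4, 5, 13}
(Z ∩ X) ∖ Z = {}
X ∪ Z = {3, 4, 5, 6, 7, 8, 10, 12, 13, 14}
Wᶜ = {5, 6, 7, 9, 10, 11, 12, 13, 14}
(X ∪ Z) △ Wᶜ = {3, 4, 8, 9, 11}
((Z ∩ X) ∖ Z) △ ((X ∪ Z) △ Wᶜ) = {3, 4, 8, 9, 11}
(((Z ∩ X) ∖ Z) △ ((X ∪ Z) △ Wᶜ))ᶜ = {1, 2, 5, 6, 7, 10, 12, 13, 14, 15}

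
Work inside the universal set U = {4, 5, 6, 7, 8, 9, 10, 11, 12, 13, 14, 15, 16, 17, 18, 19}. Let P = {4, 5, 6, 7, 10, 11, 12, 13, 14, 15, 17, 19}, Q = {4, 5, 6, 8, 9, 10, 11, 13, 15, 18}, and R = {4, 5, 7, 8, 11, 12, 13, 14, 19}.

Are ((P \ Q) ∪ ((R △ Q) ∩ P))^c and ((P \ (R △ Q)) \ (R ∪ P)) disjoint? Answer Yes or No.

P \ Q = {7, 12, 14, 17, 19}
R △ Q = {6, 7, 9, 10, 12, 14, 15, 18, 19}
(R △ Q) ∩ P = {6, 7, 10, 12, 14, 15, 19}
(P \ Q) ∪ ((R △ Q) ∩ P) = {6, 7, 10, 12, 14, 15, 17, 19}
((P \ Q) ∪ ((R △ Q) ∩ P))^c = {4, 5, 8, 9, 11, 13, 16, 18}
P \ (R △ Q) = {4, 5, 11, 13, 17}
R ∪ P = {4, 5, 6, 7, 8, 10, 11, 12, 13, 14, 15, 17, 19}
(P \ (R △ Q)) \ (R ∪ P) = {}
{4, 5, 8, 9, 11, 13, 16, 18} and {} share no elements.

Yes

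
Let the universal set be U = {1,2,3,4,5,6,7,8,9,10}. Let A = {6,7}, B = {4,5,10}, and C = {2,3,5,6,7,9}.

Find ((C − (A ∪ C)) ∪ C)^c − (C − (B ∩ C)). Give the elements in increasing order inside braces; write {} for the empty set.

A ∪ C = {2,3,5,6,7,9}
C − (A ∪ C) = {}
(C − (A ∪ C)) ∪ C = {2,3,5,6,7,9}
((C − (A ∪ C)) ∪ C)^c = {1,4,8,10}
B ∩ C = {5}
C − (B ∩ C) = {2,3,6,7,9}
((C − (A ∪ C)) ∪ C)^c − (C − (B ∩ C)) = {1,4,8,10}

{1,4,8,10}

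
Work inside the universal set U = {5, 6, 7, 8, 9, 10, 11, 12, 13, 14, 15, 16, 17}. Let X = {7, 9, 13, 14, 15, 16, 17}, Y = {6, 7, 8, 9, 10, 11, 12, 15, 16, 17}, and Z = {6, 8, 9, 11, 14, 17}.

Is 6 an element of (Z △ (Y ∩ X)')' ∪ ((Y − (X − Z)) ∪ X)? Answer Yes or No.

Yes

6 ∈ Y and 6 ∉ X, so 6 ∉ Y ∩ X
6 ∈ (Y ∩ X)' since 6 ∉ (Y ∩ X)
6 ∈ Z and 6 ∈ (Y ∩ X)', so 6 ∉ Z △ (Y ∩ X)'
6 ∈ (Z △ (Y ∩ X)')' since 6 ∉ (Z △ (Y ∩ X)')
6 ∉ X and 6 ∈ Z, so 6 ∉ X − Z
6 ∈ Y and 6 ∉ (X − Z), so 6 ∈ Y − (X − Z)
6 ∈ (Y − (X − Z)) and 6 ∉ X, so 6 ∈ (Y − (X − Z)) ∪ X
6 ∈ (Z △ (Y ∩ X)')' and 6 ∈ ((Y − (X − Z)) ∪ X), so 6 ∈ (Z △ (Y ∩ X)')' ∪ ((Y − (X − Z)) ∪ X)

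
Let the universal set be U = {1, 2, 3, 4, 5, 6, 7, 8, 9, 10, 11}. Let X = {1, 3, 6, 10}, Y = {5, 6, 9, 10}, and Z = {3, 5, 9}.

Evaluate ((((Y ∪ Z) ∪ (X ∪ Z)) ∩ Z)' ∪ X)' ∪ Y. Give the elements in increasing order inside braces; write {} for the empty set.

{5, 6, 9, 10}

Y ∪ Z = {3, 5, 6, 9, 10}
X ∪ Z = {1, 3, 5, 6, 9, 10}
(Y ∪ Z) ∪ (X ∪ Z) = {1, 3, 5, 6, 9, 10}
((Y ∪ Z) ∪ (X ∪ Z)) ∩ Z = {3, 5, 9}
(((Y ∪ Z) ∪ (X ∪ Z)) ∩ Z)' = {1, 2, 4, 6, 7, 8, 10, 11}
(((Y ∪ Z) ∪ (X ∪ Z)) ∩ Z)' ∪ X = {1, 2, 3, 4, 6, 7, 8, 10, 11}
((((Y ∪ Z) ∪ (X ∪ Z)) ∩ Z)' ∪ X)' = {5, 9}
((((Y ∪ Z) ∪ (X ∪ Z)) ∩ Z)' ∪ X)' ∪ Y = {5, 6, 9, 10}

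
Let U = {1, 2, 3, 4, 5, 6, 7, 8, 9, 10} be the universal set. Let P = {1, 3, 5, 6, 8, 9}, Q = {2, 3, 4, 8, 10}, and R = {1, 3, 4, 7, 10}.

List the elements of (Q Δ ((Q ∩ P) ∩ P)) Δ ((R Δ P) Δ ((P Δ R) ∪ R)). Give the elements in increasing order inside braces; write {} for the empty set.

{1, 2, 3, 4, 10}

Q ∩ P = {3, 8}
(Q ∩ P) ∩ P = {3, 8}
Q Δ ((Q ∩ P) ∩ P) = {2, 4, 10}
R Δ P = {4, 5, 6, 7, 8, 9, 10}
P Δ R = {4, 5, 6, 7, 8, 9, 10}
(P Δ R) ∪ R = {1, 3, 4, 5, 6, 7, 8, 9, 10}
(R Δ P) Δ ((P Δ R) ∪ R) = {1, 3}
(Q Δ ((Q ∩ P) ∩ P)) Δ ((R Δ P) Δ ((P Δ R) ∪ R)) = {1, 2, 3, 4, 10}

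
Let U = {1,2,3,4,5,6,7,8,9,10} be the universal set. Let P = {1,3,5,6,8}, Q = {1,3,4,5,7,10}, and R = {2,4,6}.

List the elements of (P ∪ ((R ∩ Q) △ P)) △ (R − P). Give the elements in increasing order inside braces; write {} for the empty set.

{1,2,3,5,6,8}

R ∩ Q = {4}
(R ∩ Q) △ P = {1,3,4,5,6,8}
P ∪ ((R ∩ Q) △ P) = {1,3,4,5,6,8}
R − P = {2,4}
(P ∪ ((R ∩ Q) △ P)) △ (R − P) = {1,2,3,5,6,8}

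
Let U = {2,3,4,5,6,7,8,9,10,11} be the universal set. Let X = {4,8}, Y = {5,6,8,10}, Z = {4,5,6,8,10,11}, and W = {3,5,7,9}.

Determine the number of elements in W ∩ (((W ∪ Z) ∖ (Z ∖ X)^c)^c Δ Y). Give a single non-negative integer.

4

W ∪ Z = {3,4,5,6,7,8,9,10,11}
Z ∖ X = {5,6,10,11}
(Z ∖ X)^c = {2,3,4,7,8,9}
(W ∪ Z) ∖ (Z ∖ X)^c = {5,6,10,11}
((W ∪ Z) ∖ (Z ∖ X)^c)^c = {2,3,4,7,8,9}
((W ∪ Z) ∖ (Z ∖ X)^c)^c Δ Y = {2,3,4,5,6,7,9,10}
W ∩ (((W ∪ Z) ∖ (Z ∖ X)^c)^c Δ Y) = {3,5,7,9}
|W ∩ (((W ∪ Z) ∖ (Z ∖ X)^c)^c Δ Y)| = 4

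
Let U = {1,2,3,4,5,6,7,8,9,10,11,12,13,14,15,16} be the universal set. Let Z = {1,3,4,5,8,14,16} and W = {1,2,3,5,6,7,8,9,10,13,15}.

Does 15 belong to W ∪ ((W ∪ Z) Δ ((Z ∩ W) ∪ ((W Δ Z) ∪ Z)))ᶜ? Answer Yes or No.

15 ∈ W and 15 ∉ Z, so 15 ∈ W ∪ Z
15 ∉ Z and 15 ∈ W, so 15 ∉ Z ∩ W
15 ∈ W and 15 ∉ Z, so 15 ∈ W Δ Z
15 ∈ (W Δ Z) and 15 ∉ Z, so 15 ∈ (W Δ Z) ∪ Z
15 ∉ (Z ∩ W) and 15 ∈ ((W Δ Z) ∪ Z), so 15 ∈ (Z ∩ W) ∪ ((W Δ Z) ∪ Z)
15 ∈ (W ∪ Z) and 15 ∈ ((Z ∩ W) ∪ ((W Δ Z) ∪ Z)), so 15 ∉ (W ∪ Z) Δ ((Z ∩ W) ∪ ((W Δ Z) ∪ Z))
15 ∈ ((W ∪ Z) Δ ((Z ∩ W) ∪ ((W Δ Z) ∪ Z)))ᶜ since 15 ∉ ((W ∪ Z) Δ ((Z ∩ W) ∪ ((W Δ Z) ∪ Z)))
15 ∈ W and 15 ∈ ((W ∪ Z) Δ ((Z ∩ W) ∪ ((W Δ Z) ∪ Z)))ᶜ, so 15 ∈ W ∪ ((W ∪ Z) Δ ((Z ∩ W) ∪ ((W Δ Z) ∪ Z)))ᶜ

Yes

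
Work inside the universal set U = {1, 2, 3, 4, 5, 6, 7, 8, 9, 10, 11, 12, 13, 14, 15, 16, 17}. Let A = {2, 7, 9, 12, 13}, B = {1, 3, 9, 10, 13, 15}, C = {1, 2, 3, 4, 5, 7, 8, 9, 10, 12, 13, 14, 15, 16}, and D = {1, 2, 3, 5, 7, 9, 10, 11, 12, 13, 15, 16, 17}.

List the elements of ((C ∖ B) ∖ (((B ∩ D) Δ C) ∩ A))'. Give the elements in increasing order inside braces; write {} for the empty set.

{1, 2, 3, 6, 7, 9, 10, 11, 12, 13, 15, 17}

C ∖ B = {2, 4, 5, 7, 8, 12, 14, 16}
B ∩ D = {1, 3, 9, 10, 13, 15}
(B ∩ D) Δ C = {2, 4, 5, 7, 8, 12, 14, 16}
((B ∩ D) Δ C) ∩ A = {2, 7, 12}
(C ∖ B) ∖ (((B ∩ D) Δ C) ∩ A) = {4, 5, 8, 14, 16}
((C ∖ B) ∖ (((B ∩ D) Δ C) ∩ A))' = {1, 2, 3, 6, 7, 9, 10, 11, 12, 13, 15, 17}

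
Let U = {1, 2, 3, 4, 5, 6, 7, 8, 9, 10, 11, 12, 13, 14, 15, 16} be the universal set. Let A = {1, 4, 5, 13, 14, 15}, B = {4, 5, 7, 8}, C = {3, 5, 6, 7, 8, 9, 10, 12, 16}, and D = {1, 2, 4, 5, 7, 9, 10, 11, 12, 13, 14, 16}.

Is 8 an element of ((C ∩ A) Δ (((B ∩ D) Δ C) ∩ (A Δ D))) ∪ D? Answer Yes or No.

8 ∈ C and 8 ∉ A, so 8 ∉ C ∩ A
8 ∈ B and 8 ∉ D, so 8 ∉ B ∩ D
8 ∉ (B ∩ D) and 8 ∈ C, so 8 ∈ (B ∩ D) Δ C
8 ∉ A and 8 ∉ D, so 8 ∉ A Δ D
8 ∈ ((B ∩ D) Δ C) and 8 ∉ (A Δ D), so 8 ∉ ((B ∩ D) Δ C) ∩ (A Δ D)
8 ∉ (C ∩ A) and 8 ∉ (((B ∩ D) Δ C) ∩ (A Δ D)), so 8 ∉ (C ∩ A) Δ (((B ∩ D) Δ C) ∩ (A Δ D))
8 ∉ ((C ∩ A) Δ (((B ∩ D) Δ C) ∩ (A Δ D))) and 8 ∉ D, so 8 ∉ ((C ∩ A) Δ (((B ∩ D) Δ C) ∩ (A Δ D))) ∪ D

No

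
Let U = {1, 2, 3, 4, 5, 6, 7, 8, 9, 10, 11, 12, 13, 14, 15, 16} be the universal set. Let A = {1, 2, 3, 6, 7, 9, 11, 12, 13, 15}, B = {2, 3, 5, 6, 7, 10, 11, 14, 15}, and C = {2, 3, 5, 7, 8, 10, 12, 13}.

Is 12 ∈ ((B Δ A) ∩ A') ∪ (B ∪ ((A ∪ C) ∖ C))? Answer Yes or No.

12 ∉ B and 12 ∈ A, so 12 ∈ B Δ A
12 ∈ A, so 12 ∉ A'
12 ∈ (B Δ A) and 12 ∉ A', so 12 ∉ (B Δ A) ∩ A'
12 ∈ A and 12 ∈ C, so 12 ∈ A ∪ C
12 ∈ (A ∪ C) and 12 ∈ C, so 12 ∉ (A ∪ C) ∖ C
12 ∉ B and 12 ∉ ((A ∪ C) ∖ C), so 12 ∉ B ∪ ((A ∪ C) ∖ C)
12 ∉ ((B Δ A) ∩ A') and 12 ∉ (B ∪ ((A ∪ C) ∖ C)), so 12 ∉ ((B Δ A) ∩ A') ∪ (B ∪ ((A ∪ C) ∖ C))

No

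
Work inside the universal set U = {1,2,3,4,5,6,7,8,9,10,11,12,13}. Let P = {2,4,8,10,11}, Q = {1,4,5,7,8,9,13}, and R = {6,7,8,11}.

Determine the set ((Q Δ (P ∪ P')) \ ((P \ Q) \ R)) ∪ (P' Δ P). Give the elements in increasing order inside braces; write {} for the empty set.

P' = {1,3,5,6,7,9,12,13}
P ∪ P' = {1,2,3,4,5,6,7,8,9,10,11,12,13}
Q Δ (P ∪ P') = {2,3,6,10,11,12}
P \ Q = {2,10,11}
(P \ Q) \ R = {2,10}
(Q Δ (P ∪ P')) \ ((P \ Q) \ R) = {3,6,11,12}
P' Δ P = {1,2,3,4,5,6,7,8,9,10,11,12,13}
((Q Δ (P ∪ P')) \ ((P \ Q) \ R)) ∪ (P' Δ P) = {1,2,3,4,5,6,7,8,9,10,11,12,13}

{1,2,3,4,5,6,7,8,9,10,11,12,13}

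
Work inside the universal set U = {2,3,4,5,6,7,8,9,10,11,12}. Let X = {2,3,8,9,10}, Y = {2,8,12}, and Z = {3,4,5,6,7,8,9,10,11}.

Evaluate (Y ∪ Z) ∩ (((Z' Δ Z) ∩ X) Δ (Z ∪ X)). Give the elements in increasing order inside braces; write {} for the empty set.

Y ∪ Z = {2,3,4,5,6,7,8,9,10,11,12}
Z' = {2,12}
Z' Δ Z = {2,3,4,5,6,7,8,9,10,11,12}
(Z' Δ Z) ∩ X = {2,3,8,9,10}
Z ∪ X = {2,3,4,5,6,7,8,9,10,11}
((Z' Δ Z) ∩ X) Δ (Z ∪ X) = {4,5,6,7,11}
(Y ∪ Z) ∩ (((Z' Δ Z) ∩ X) Δ (Z ∪ X)) = {4,5,6,7,11}

{4,5,6,7,11}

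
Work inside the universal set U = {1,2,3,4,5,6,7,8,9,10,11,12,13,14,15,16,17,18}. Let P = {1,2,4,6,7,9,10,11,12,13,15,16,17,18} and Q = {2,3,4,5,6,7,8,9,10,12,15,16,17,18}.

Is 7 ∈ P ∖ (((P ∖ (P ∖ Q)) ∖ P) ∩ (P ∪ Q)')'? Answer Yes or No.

7 ∈ P and 7 ∈ Q, so 7 ∉ P ∖ Q
7 ∈ P and 7 ∉ (P ∖ Q), so 7 ∈ P ∖ (P ∖ Q)
7 ∈ (P ∖ (P ∖ Q)) and 7 ∈ P, so 7 ∉ (P ∖ (P ∖ Q)) ∖ P
7 ∈ P and 7 ∈ Q, so 7 ∈ P ∪ Q
7 ∉ (P ∪ Q)' since 7 ∈ (P ∪ Q)
7 ∉ ((P ∖ (P ∖ Q)) ∖ P) and 7 ∉ (P ∪ Q)', so 7 ∉ ((P ∖ (P ∖ Q)) ∖ P) ∩ (P ∪ Q)'
7 ∈ (((P ∖ (P ∖ Q)) ∖ P) ∩ (P ∪ Q)')' since 7 ∉ (((P ∖ (P ∖ Q)) ∖ P) ∩ (P ∪ Q)')
7 ∈ P and 7 ∈ (((P ∖ (P ∖ Q)) ∖ P) ∩ (P ∪ Q)')', so 7 ∉ P ∖ (((P ∖ (P ∖ Q)) ∖ P) ∩ (P ∪ Q)')'

No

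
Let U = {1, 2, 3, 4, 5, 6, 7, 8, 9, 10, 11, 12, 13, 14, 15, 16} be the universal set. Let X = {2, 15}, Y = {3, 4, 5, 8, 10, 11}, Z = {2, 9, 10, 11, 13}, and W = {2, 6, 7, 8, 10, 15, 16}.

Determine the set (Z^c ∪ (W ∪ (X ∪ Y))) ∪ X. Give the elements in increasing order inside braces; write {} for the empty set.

Z^c = {1, 3, 4, 5, 6, 7, 8, 12, 14, 15, 16}
X ∪ Y = {2, 3, 4, 5, 8, 10, 11, 15}
W ∪ (X ∪ Y) = {2, 3, 4, 5, 6, 7, 8, 10, 11, 15, 16}
Z^c ∪ (W ∪ (X ∪ Y)) = {1, 2, 3, 4, 5, 6, 7, 8, 10, 11, 12, 14, 15, 16}
(Z^c ∪ (W ∪ (X ∪ Y))) ∪ X = {1, 2, 3, 4, 5, 6, 7, 8, 10, 11, 12, 14, 15, 16}

{1, 2, 3, 4, 5, 6, 7, 8, 10, 11, 12, 14, 15, 16}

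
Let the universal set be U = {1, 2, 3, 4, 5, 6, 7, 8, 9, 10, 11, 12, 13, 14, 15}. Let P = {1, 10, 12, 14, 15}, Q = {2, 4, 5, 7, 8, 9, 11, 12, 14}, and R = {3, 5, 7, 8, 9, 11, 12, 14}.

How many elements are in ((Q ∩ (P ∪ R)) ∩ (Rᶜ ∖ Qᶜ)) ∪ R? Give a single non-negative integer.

8

P ∪ R = {1, 3, 5, 7, 8, 9, 10, 11, 12, 14, 15}
Q ∩ (P ∪ R) = {5, 7, 8, 9, 11, 12, 14}
Rᶜ = {1, 2, 4, 6, 10, 13, 15}
Qᶜ = {1, 3, 6, 10, 13, 15}
Rᶜ ∖ Qᶜ = {2, 4}
(Q ∩ (P ∪ R)) ∩ (Rᶜ ∖ Qᶜ) = {}
((Q ∩ (P ∪ R)) ∩ (Rᶜ ∖ Qᶜ)) ∪ R = {3, 5, 7, 8, 9, 11, 12, 14}
|((Q ∩ (P ∪ R)) ∩ (Rᶜ ∖ Qᶜ)) ∪ R| = 8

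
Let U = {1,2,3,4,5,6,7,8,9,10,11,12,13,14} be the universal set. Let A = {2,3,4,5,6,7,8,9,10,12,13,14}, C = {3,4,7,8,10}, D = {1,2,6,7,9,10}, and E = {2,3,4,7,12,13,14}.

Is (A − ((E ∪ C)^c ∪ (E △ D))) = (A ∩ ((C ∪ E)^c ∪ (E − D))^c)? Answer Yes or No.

No

E ∪ C = {2,3,4,7,8,10,12,13,14}
(E ∪ C)^c = {1,5,6,9,11}
E △ D = {1,3,4,6,9,10,12,13,14}
(E ∪ C)^c ∪ (E △ D) = {1,3,4,5,6,9,10,11,12,13,14}
A − ((E ∪ C)^c ∪ (E △ D)) = {2,7,8}
C ∪ E = {2,3,4,7,8,10,12,13,14}
(C ∪ E)^c = {1,5,6,9,11}
E − D = {3,4,12,13,14}
(C ∪ E)^c ∪ (E − D) = {1,3,4,5,6,9,11,12,13,14}
((C ∪ E)^c ∪ (E − D))^c = {2,7,8,10}
A ∩ ((C ∪ E)^c ∪ (E − D))^c = {2,7,8,10}
10 ∈ A ∩ ((C ∪ E)^c ∪ (E − D))^c but 10 ∉ A − ((E ∪ C)^c ∪ (E △ D)), so they differ.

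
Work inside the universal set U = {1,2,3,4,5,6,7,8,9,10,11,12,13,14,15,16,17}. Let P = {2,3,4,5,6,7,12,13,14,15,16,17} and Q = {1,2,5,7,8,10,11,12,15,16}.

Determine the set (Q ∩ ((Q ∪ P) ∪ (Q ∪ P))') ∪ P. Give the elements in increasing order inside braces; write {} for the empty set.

Q ∪ P = {1,2,3,4,5,6,7,8,10,11,12,13,14,15,16,17}
(Q ∪ P) ∪ (Q ∪ P) = {1,2,3,4,5,6,7,8,10,11,12,13,14,15,16,17}
((Q ∪ P) ∪ (Q ∪ P))' = {9}
Q ∩ ((Q ∪ P) ∪ (Q ∪ P))' = {}
(Q ∩ ((Q ∪ P) ∪ (Q ∪ P))') ∪ P = {2,3,4,5,6,7,12,13,14,15,16,17}

{2,3,4,5,6,7,12,13,14,15,16,17}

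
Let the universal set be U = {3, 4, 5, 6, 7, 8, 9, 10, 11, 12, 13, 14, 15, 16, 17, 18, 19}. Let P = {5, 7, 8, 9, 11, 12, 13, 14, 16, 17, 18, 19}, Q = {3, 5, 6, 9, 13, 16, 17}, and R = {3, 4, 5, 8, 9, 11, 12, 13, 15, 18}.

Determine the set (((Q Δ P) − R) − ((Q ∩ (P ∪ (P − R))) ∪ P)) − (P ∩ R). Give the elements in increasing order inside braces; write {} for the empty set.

{6}

Q Δ P = {3, 6, 7, 8, 11, 12, 14, 18, 19}
(Q Δ P) − R = {6, 7, 14, 19}
P − R = {7, 14, 16, 17, 19}
P ∪ (P − R) = {5, 7, 8, 9, 11, 12, 13, 14, 16, 17, 18, 19}
Q ∩ (P ∪ (P − R)) = {5, 9, 13, 16, 17}
(Q ∩ (P ∪ (P − R))) ∪ P = {5, 7, 8, 9, 11, 12, 13, 14, 16, 17, 18, 19}
((Q Δ P) − R) − ((Q ∩ (P ∪ (P − R))) ∪ P) = {6}
P ∩ R = {5, 8, 9, 11, 12, 13, 18}
(((Q Δ P) − R) − ((Q ∩ (P ∪ (P − R))) ∪ P)) − (P ∩ R) = {6}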